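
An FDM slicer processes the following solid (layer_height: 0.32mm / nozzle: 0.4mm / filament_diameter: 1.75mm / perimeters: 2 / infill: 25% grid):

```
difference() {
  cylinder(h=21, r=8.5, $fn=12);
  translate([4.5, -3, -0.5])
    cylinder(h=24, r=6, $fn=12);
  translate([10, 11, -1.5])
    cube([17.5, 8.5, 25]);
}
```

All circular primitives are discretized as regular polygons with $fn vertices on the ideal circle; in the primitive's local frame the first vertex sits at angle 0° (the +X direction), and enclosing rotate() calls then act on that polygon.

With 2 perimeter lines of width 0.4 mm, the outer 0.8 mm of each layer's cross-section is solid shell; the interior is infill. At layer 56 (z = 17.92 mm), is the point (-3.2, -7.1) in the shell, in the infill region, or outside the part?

At z = 17.92 mm: the r=8.5 cylinder contributes a regular 12-gon of circumradius 8.5; the cylinder at (4.5, -3): section is a regular 12-gon, circumradius r=6; the 17.5×8.5 cube at (10, 11) contributes its full rectangle; Taking the first minus the rest: starting from the r=8.5 cylinder, the r=6 cylinder at (4.5, -3) partially overlaps it — only the 79.17 mm² overlap (of its 108.00 mm²) is removed, clipping the outline; the 17.5×8.5 cube at (10, 11) misses the remaining region (no effect) — 1 connected region. Overall, the cross-section is a single solid region. The nearest boundary edge runs (-0.00, -8.50)→(-4.25, -7.36); distance from the point to it = 0.52 mm. The point is inside the cross-section, 0.52 mm from the nearest boundary — within the 0.8 mm shell band (2 × 0.4).

shell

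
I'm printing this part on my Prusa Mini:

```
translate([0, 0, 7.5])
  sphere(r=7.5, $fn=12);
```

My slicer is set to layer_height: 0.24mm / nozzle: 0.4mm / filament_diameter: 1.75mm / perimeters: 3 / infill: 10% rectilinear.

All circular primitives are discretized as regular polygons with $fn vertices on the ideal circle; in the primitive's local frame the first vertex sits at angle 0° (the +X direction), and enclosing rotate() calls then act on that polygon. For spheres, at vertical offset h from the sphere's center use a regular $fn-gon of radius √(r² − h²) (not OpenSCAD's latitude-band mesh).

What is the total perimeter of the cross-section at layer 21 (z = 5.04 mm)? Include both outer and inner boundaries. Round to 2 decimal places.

44.01 mm

At z = 5.04 mm: the sphere: section is a regular 12-gon, circumradius = √(r²−h²) = √(7.5²−2.46²) = 7.085 (perimeter = 2·12·7.085·sin(180°/12) = 44.01 mm). Overall, the cross-section is a single solid region. Total boundary length (outer) = 44.01 mm.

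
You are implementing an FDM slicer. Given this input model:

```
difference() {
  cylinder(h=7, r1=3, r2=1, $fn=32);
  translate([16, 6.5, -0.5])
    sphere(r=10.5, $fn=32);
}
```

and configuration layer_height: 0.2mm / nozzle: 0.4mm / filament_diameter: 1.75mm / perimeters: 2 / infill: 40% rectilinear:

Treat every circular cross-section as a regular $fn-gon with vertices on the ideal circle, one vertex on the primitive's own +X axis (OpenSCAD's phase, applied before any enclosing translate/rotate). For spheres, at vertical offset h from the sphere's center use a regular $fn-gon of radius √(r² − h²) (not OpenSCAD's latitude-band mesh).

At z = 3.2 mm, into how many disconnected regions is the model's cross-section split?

At z = 3.2 mm: the cone (r1=3→r2=1) has section circumradius 2.086 here — a regular 32-gon; the sphere at (16, 6.5): section is a regular 32-gon, circumradius = √(r²−h²) = √(10.5²−3.7²) = 9.826; Subtracting the remaining from the first: starting from the cone, the r=10.5 sphere at (16, 6.5) misses the remaining region (no effect) — 1 connected region. The result has 1 disconnected region.

1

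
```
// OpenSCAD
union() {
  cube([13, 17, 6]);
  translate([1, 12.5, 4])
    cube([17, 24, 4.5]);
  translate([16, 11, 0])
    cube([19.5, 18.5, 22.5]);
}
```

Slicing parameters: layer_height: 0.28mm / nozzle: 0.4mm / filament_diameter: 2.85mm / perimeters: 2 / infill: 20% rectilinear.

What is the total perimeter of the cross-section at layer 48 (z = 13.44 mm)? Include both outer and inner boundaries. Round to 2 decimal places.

76.00 mm

At z = 13.44 mm: the cube does not reach this height (z outside [0, 6]); the cube at (1, 12.5) is not intersected at this z (z outside [4, 8.5]); the cube at (16, 11) (footprint 19.5×18.5) is included at this height (perimeter 76.00 mm); Merging all regions: only the 19.5×18.5 cube at (16, 11) is present, so the union is just that shape — boundary = 76.00 mm. Overall, the cross-section is a single solid region. Total boundary length (outer) = 76.00 mm.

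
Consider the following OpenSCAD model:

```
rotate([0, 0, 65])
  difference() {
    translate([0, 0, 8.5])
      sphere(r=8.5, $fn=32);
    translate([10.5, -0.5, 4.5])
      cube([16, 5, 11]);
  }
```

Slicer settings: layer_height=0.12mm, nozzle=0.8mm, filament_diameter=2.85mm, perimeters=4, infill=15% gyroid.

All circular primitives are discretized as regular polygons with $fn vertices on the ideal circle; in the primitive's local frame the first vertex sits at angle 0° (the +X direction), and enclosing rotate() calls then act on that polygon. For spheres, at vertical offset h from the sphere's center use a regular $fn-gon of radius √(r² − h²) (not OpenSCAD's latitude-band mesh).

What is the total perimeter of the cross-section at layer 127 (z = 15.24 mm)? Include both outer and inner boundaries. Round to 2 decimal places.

At z = 15.24 mm: the r=8.5 sphere contributes a regular 32-gon of circumradius √(8.5²−6.74²) = 5.179 (perimeter = 2·32·5.179·sin(180°/32) = 32.49 mm); the 16×5 cube at (10.5, -0.5) contributes its full rectangle (perimeter 42.00 mm); Taking the first minus the rest: starting from the r=8.5 sphere, the 16×5 cube at (10.5, -0.5) misses the remaining region (no effect) — boundary = 32.49 mm; (rotated 65° about Z; rotation is an isometry so areas/perimeters/island counts are preserved). Overall, the cross-section is a single solid region. Total boundary length (outer) = 32.49 mm.

32.49 mm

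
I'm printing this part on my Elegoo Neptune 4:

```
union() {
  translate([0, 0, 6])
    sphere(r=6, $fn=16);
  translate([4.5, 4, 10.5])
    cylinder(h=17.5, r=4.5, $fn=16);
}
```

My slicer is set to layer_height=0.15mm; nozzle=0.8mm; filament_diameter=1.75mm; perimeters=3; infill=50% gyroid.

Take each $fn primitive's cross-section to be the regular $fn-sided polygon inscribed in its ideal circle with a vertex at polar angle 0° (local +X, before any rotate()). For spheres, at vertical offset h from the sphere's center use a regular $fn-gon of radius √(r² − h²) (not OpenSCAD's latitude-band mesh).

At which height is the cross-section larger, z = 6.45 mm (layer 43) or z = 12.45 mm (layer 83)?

Layer 43 (z = 6.45): the r=6 sphere slices to a regular 16-gon of circumradius 5.983 (√(r²−h²) with h=0.45 from center) (area = (16/2)·5.983²·sin(360°/16) = 109.59 mm²); the cylinder at (4.5, 4) does not reach this height (z outside [10.5, 28]); Merging all regions: only the r=6 sphere is present, so the union is just that shape — area = 109.59 mm². So its area = 109.59 mm². Layer 83 (z = 12.45): the sphere does not reach this height (|z−center|=6.450 > r=6); the r=4.5 cylinder at (4.5, 4) contributes a regular 16-gon of circumradius 4.5 (area = (16/2)·4.500²·sin(360°/16) = 61.99 mm²); Combining (union): only the r=4.5 cylinder at (4.5, 4) is present, so the union is just that shape — area = 61.99 mm². So its area = 61.99 mm². Layer 43 is larger (109.59 vs 61.99 mm²).

layer 43 (z = 6.45 mm)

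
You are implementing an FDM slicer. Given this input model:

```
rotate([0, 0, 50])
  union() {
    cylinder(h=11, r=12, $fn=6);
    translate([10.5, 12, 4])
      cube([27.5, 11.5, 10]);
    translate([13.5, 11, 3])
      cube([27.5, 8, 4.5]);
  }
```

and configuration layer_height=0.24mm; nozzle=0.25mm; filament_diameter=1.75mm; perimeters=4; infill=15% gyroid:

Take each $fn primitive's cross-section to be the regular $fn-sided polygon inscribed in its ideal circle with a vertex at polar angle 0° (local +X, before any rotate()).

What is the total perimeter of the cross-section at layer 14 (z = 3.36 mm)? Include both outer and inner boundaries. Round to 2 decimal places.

143.00 mm

At z = 3.36 mm: the r=12 cylinder contributes a regular 6-gon of circumradius 12 (perimeter = 2·6·12.000·sin(180°/6) = 72.00 mm); the cube at (10.5, 12) is not intersected at this z (z outside [4, 14]); the cube at (13.5, 11) is present — its section is the full 27.5×8 rectangle (perimeter 71.00 mm); Merging all regions: the 2 present regions are separate (no shared area or edge), so areas and boundary lengths simply add and each stays a separate island — boundary = 143.00 mm; (rotated 50° about Z; rotation is an isometry so areas/perimeters/island counts are preserved). Overall, the cross-section has 2 separate islands. Total boundary length (outer) = 143.00 mm.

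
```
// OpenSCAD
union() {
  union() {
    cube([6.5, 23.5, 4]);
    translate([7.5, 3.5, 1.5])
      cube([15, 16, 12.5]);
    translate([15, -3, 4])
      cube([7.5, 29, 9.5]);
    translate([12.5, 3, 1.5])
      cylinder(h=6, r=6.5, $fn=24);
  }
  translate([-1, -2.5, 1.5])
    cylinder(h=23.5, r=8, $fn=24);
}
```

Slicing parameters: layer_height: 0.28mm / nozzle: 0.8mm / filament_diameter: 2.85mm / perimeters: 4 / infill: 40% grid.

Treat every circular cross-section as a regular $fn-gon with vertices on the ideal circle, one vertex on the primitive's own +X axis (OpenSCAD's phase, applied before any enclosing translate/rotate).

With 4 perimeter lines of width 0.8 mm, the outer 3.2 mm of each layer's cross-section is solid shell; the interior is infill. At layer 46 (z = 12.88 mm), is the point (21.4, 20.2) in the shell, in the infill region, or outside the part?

shell

At z = 12.88 mm: the cube does not reach this height (z outside [0, 4]); the 15×16 cube at (7.5, 3.5) contributes its full rectangle; the cube at (15, -3) is present — its section is the full 7.5×29 rectangle; the cylinder at (12.5, 3) is absent (z outside [1.5, 7.5]); Combining (union): the regions partially overlap (shared area 120.00 mm²), so overlapping operands fuse into one piece — 1 connected region; the r=8 cylinder at (-1, -2.5) contributes a regular 24-gon of circumradius 8; Combining (union): the 2 present regions are separate (no shared area or edge), so areas and boundary lengths simply add and each stays a separate island — 2 connected regions. Overall, the cross-section has 2 separate islands. The nearest boundary edge runs (22.50, 26.00)→(22.50, 19.50); distance from the point to it = 1.10 mm. (Shell/infill is judged within the island containing the point — the largest one.) The point is inside the cross-section, 1.10 mm from the nearest boundary — within the 3.2 mm shell band (4 × 0.8).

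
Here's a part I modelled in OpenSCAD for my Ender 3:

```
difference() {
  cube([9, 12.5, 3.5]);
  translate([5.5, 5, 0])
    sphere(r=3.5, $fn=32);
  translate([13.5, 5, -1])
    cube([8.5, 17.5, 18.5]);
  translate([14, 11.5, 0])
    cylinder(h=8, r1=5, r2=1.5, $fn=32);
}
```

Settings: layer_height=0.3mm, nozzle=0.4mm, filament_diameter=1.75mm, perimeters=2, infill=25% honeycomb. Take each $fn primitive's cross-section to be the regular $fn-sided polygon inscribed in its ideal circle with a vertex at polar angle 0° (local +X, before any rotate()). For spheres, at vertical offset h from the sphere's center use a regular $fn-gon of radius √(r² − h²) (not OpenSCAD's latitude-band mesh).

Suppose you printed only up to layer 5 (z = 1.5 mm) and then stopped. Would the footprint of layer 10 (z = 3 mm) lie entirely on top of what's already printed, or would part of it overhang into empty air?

Compare the two slices. At z = 1.5: the cube is present — its section is the full 9×12.5 rectangle (area 112.50 mm²); the r=3.5 sphere at (5.5, 5) contributes a regular 32-gon of circumradius √(3.5²−1.5²) = 3.162 (area = (32/2)·3.162²·sin(360°/32) = 31.21 mm²); the cube at (13.5, 5) (footprint 8.5×17.5) is included at this height (area 148.75 mm²); the cone at (14, 11.5) contributes a regular 32-gon of circumradius 4.344 (interpolated between r1=5 and r2=1.5 at t=0.188) (area = (32/2)·4.344²·sin(360°/32) = 58.90 mm²); Taking the first minus the rest: starting from the 9×12.5 cube (112.50 mm²), the r=3.5 sphere at (5.5, 5) lies wholly inside it (removes its full 31.21 mm² and its 19.84 mm outline becomes a hole wall); the 8.5×17.5 cube at (13.5, 5) misses the remaining region (no effect); the cone at (14, 11.5) misses the remaining region (no effect) — area = 81.29 mm². At z = 3: the cube (footprint 9×12.5) is included at this height (area 112.50 mm²); the sphere at (5.5, 5): section is a regular 32-gon, circumradius = √(r²−h²) = √(3.5²−3²) = 1.803 (area = (32/2)·1.803²·sin(360°/32) = 10.14 mm²); the cube at (13.5, 5) is present — its section is the full 8.5×17.5 rectangle (area 148.75 mm²); the cone at (14, 11.5) (r1=5→r2=1.5) has section circumradius 3.688 here — a regular 32-gon (area = (32/2)·3.688²·sin(360°/32) = 42.44 mm²); After the difference (first − rest): starting from the 9×12.5 cube (112.50 mm²), the r=3.5 sphere at (5.5, 5) lies wholly inside it (removes its full 10.14 mm² and its 11.31 mm outline becomes a hole wall); the 8.5×17.5 cube at (13.5, 5) misses the remaining region (no effect); the cone at (14, 11.5) misses the remaining region (no effect) — area = 102.36 mm². Checking containment: at z = 3 the cross-section extends beyond the z = 1.5 cross-section by about 21.07 mm².

part overhangs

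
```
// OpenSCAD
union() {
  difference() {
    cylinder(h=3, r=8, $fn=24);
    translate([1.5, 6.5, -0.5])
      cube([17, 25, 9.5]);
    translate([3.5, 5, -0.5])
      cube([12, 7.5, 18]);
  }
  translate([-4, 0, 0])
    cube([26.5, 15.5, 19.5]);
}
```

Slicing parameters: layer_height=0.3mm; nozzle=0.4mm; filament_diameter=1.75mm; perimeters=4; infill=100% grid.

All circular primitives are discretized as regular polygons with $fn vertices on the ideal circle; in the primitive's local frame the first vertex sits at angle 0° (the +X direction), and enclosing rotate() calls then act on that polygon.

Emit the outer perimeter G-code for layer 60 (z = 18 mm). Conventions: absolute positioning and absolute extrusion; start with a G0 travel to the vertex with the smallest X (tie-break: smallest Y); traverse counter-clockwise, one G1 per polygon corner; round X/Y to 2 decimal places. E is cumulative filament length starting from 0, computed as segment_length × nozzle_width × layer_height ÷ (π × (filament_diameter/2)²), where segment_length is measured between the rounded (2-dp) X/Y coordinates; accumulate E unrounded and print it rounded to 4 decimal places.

G0 X-4.00 Y0.00 Z18.00
G1 X22.50 Y0.00 E1.3221
G1 X22.50 Y15.50 E2.0954
G1 X-4.00 Y15.50 E3.4175
G1 X-4.00 Y0.00 E4.1908

At z = 18 mm: the cylinder is not intersected at this z (z outside [0, 3]); the cube at (1.5, 6.5) is absent (z outside [-0.5, 9]); the cube at (3.5, 5) is not intersected at this z (z outside [-0.5, 17.5]); Taking the first minus the rest: the first operand is absent here, so nothing remains; the 26.5×15.5 cube at (-4, 0) contributes its full rectangle; Merging all regions: only the 26.5×15.5 cube at (-4, 0) is present, so the union is just that shape — 1 connected region. The outline is a single polygon with 4 vertices. Extrusion per mm of travel: 0.4 × 0.3 / (π × 0.875²) = 0.049890. Accumulating E over each segment gives final E = 4.1908.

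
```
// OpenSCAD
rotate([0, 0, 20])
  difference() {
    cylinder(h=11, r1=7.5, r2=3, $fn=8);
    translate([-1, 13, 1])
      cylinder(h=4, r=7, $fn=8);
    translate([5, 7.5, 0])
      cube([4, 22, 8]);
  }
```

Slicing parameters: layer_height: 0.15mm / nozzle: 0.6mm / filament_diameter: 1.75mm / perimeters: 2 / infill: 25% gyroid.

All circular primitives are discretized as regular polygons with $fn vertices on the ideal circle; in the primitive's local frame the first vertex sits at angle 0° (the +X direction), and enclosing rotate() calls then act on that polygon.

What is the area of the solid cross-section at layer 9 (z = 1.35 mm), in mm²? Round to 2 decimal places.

At z = 1.35 mm: the cone (r1=7.5→r2=3) has section circumradius 6.948 here — a regular 8-gon (area = (8/2)·6.948²·sin(360°/8) = 136.53 mm²); the r=7 cylinder at (-1, 13) contributes a regular 8-gon of circumradius 7 (area = (8/2)·7.000²·sin(360°/8) = 138.59 mm²); the cube at (5, 7.5) (footprint 4×22) is included at this height (area 88.00 mm²); Taking the first minus the rest: starting from the cone (136.53 mm²), the r=7 cylinder at (-1, 13) partially overlaps it — only the 0.88 mm² overlap (of its 138.59 mm²) is removed, clipping the outline; the 4×22 cube at (5, 7.5) misses the remaining region (no effect) — area = 135.65 mm²; (rotated 20° about Z; rotation is an isometry so areas/perimeters/island counts are preserved). Overall, the cross-section is a single solid region. Net area = 135.65 mm².

135.65 mm²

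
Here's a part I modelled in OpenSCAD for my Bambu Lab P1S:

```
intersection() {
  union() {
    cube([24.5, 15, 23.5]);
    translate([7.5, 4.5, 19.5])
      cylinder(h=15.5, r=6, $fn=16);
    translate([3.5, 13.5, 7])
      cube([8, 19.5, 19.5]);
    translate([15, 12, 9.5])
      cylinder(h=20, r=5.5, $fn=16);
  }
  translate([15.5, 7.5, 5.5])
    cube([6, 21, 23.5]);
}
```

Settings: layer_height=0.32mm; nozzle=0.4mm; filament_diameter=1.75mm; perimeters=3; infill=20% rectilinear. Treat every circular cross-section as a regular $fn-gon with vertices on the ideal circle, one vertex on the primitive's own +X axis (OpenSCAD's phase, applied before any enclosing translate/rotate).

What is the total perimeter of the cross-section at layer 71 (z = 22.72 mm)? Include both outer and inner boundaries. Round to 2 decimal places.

30.27 mm

At z = 22.72 mm: the cube (footprint 24.5×15) is included at this height (perimeter 79.00 mm); the r=6 cylinder at (7.5, 4.5) gives a regular 16-gon of circumradius 6 (constant along its height) (perimeter = 2·16·6.000·sin(180°/16) = 37.46 mm); the cube at (3.5, 13.5) is present — its section is the full 8×19.5 rectangle (perimeter 55.00 mm); the r=5.5 cylinder at (15, 12) gives a regular 16-gon of circumradius 5.5 (constant along its height) (perimeter = 2·16·5.500·sin(180°/16) = 34.34 mm); Merging all regions: the regions partially overlap (shared area 192.54 mm²), so the edge portions inside another operand are dropped and the merged outline is re-measured after clipping — boundary = 115.78 mm; the 6×21 cube at (15.5, 7.5) contributes its full rectangle (perimeter 54.00 mm); Taking the intersection: the 6×21 cube at (15.5, 7.5) partially overlaps the result so far; clipping to the common part keeps 51.51 mm² — boundary = 30.27 mm. Overall, the cross-section is a single solid region. Total boundary length (outer) = 30.27 mm.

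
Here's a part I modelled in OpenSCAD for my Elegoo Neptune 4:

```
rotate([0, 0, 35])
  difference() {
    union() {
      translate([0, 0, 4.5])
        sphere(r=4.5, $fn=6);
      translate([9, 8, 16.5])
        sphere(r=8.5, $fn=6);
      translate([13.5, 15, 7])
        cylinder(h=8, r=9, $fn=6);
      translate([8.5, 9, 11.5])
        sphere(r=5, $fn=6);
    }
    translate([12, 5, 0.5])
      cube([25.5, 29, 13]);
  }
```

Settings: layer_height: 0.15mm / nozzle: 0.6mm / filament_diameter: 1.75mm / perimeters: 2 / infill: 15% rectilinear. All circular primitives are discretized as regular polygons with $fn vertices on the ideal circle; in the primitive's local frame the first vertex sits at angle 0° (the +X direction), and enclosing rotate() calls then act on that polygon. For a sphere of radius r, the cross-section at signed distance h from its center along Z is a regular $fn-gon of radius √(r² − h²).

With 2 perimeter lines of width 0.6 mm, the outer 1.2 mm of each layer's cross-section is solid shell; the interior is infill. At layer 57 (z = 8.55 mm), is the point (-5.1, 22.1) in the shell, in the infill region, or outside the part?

shell

At z = 8.55 mm: the r=4.5 sphere slices to a regular 6-gon of circumradius 1.962 (√(r²−h²) with h=4.05 from center); the sphere at (9, 8): section is a regular 6-gon, circumradius = √(r²−h²) = √(8.5²−7.95²) = 3.008; the cylinder at (13.5, 15): section is a regular 6-gon, circumradius r=9; the sphere at (8.5, 9): section is a regular 6-gon, circumradius = √(r²−h²) = √(5²−2.95²) = 4.037; Merging all regions: the regions partially overlap (shared area 45.30 mm²), so overlapping operands fuse into one piece — 2 connected regions; the cube at (12, 5) (footprint 25.5×29) is included at this height; After the difference (first − rest): starting from the result so far, the 25.5×29 cube at (12, 5) partially overlaps it — only the 128.60 mm² overlap (of its 739.50 mm²) is removed, clipping the outline — 2 connected regions; (whole slice rotated 35° about Z — lengths, areas and connectivity unchanged). Overall, the cross-section has 2 separate islands. Undo the 35° rotation: the query point maps to (8.498, 21.029) in the un-rotated model frame. The nearest boundary edge runs (4.50, 15.00)→(9.00, 22.79); distance from the point to it = 0.45 mm. (Shell/infill is judged within the island containing the point — the largest one.) The point is inside the cross-section, 0.45 mm from the nearest boundary — within the 1.2 mm shell band (2 × 0.6).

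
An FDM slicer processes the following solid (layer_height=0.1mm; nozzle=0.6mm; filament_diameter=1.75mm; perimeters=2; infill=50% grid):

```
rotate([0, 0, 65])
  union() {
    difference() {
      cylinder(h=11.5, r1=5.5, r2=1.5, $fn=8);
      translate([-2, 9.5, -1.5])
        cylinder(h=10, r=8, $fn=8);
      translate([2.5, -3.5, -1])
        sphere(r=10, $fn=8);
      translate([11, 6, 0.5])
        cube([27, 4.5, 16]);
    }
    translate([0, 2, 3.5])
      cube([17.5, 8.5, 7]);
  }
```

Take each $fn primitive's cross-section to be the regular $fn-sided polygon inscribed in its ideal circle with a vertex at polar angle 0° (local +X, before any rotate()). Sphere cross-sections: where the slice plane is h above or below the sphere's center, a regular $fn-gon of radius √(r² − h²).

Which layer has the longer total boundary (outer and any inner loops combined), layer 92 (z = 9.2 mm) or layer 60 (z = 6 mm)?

layer 92 (z = 9.2 mm)

Layer 92 (z = 9.2): the cone contributes a regular 8-gon of circumradius 2.300 (interpolated between r1=5.5 and r2=1.5 at t=0.800) (perimeter = 2·8·2.300·sin(180°/8) = 14.08 mm); the cylinder at (-2, 9.5) is absent (z outside [-1.5, 8.5]); the sphere at (2.5, -3.5) is absent (|z−center|=10.200 > r=10); the 27×4.5 cube at (11, 6) contributes its full rectangle (perimeter 63.00 mm); Subtracting the remaining from the first: starting from the cone, the 27×4.5 cube at (11, 6) misses the remaining region (no effect) — boundary = 14.08 mm; the cube at (0, 2) (footprint 17.5×8.5) is included at this height (perimeter 52.00 mm); Combining (union): the regions partially overlap (shared area 0.11 mm²), so the edge portions inside another operand are dropped and the merged outline is re-measured after clipping — boundary = 64.27 mm; (whole slice rotated 65° about Z — lengths, areas and connectivity unchanged). So its perimeter = 64.27 mm. Layer 60 (z = 6): the cone (r1=5.5→r2=1.5) has section circumradius 3.413 here — a regular 8-gon (perimeter = 2·8·3.413·sin(180°/8) = 20.90 mm); the cylinder at (-2, 9.5): section is a regular 8-gon, circumradius r=8 (perimeter = 2·8·8.000·sin(180°/8) = 48.98 mm); the sphere at (2.5, -3.5): section is a regular 8-gon, circumradius = √(r²−h²) = √(10²−7²) = 7.141 (perimeter = 2·8·7.141·sin(180°/8) = 43.73 mm); the 27×4.5 cube at (11, 6) contributes its full rectangle (perimeter 63.00 mm); Subtracting the remaining from the first: starting from the cone, the r=8 cylinder at (-2, 9.5) partially overlaps it — only the 3.35 mm² overlap (of its 181.02 mm²) is removed, clipping the outline; the r=10 sphere at (2.5, -3.5) partially overlaps it — only the 29.17 mm² overlap (of its 144.25 mm²) is removed, clipping the outline; the 27×4.5 cube at (11, 6) misses the remaining region (no effect) — boundary = 4.78 mm; the 17.5×8.5 cube at (0, 2) contributes its full rectangle (perimeter 52.00 mm); Taking the union: the 2 present regions are separate (no shared area or edge), so areas and boundary lengths simply add and each stays a separate island — boundary = 56.78 mm; (rotated 65° about Z; rotation is an isometry so areas/perimeters/island counts are preserved). So its perimeter = 56.78 mm. Layer 92 is larger (64.27 vs 56.78 mm).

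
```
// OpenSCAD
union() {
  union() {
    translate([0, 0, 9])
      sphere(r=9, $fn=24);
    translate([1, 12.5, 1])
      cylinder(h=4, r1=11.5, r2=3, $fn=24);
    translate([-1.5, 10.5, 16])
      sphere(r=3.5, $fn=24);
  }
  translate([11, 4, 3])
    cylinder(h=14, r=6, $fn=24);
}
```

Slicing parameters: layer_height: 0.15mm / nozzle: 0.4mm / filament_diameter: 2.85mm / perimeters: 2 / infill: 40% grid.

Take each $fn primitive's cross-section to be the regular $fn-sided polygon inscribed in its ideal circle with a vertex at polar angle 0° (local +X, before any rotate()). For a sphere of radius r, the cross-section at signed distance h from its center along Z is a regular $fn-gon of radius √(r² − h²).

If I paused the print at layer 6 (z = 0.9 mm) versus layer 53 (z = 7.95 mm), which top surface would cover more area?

layer 53 (z = 7.95 mm)

Layer 6 (z = 0.9): the sphere: section is a regular 24-gon, circumradius = √(r²−h²) = √(9²−8.1²) = 3.923 (area = (24/2)·3.923²·sin(360°/24) = 47.80 mm²); the cone at (1, 12.5) is not intersected at this z (z outside [1, 5]); the sphere at (-1.5, 10.5) is not intersected at this z (|z−center|=15.100 > r=3.5); Taking the union: only the r=9 sphere is present, so the union is just that shape — area = 47.80 mm²; the cylinder at (11, 4) is absent (z outside [3, 17]); Merging all regions: only the result so far is present, so the union is just that shape — area = 47.80 mm². So its area = 47.80 mm². Layer 53 (z = 7.95): the sphere: section is a regular 24-gon, circumradius = √(r²−h²) = √(9²−1.05²) = 8.939 (area = (24/2)·8.939²·sin(360°/24) = 248.15 mm²); the cone at (1, 12.5) is absent (z outside [1, 5]); the sphere at (-1.5, 10.5) does not reach this height (|z−center|=8.050 > r=3.5); Combining (union): only the r=9 sphere is present, so the union is just that shape — area = 248.15 mm²; the r=6 cylinder at (11, 4) gives a regular 24-gon of circumradius 6 (constant along its height) (area = (24/2)·6.000²·sin(360°/24) = 111.81 mm²); Merging all regions: the regions partially overlap — summed areas 359.96 mm² minus the doubly-counted overlap 19.13 mm² gives 340.83 mm² — area = 340.83 mm². So its area = 340.83 mm². Layer 53 is larger (340.83 vs 47.80 mm²).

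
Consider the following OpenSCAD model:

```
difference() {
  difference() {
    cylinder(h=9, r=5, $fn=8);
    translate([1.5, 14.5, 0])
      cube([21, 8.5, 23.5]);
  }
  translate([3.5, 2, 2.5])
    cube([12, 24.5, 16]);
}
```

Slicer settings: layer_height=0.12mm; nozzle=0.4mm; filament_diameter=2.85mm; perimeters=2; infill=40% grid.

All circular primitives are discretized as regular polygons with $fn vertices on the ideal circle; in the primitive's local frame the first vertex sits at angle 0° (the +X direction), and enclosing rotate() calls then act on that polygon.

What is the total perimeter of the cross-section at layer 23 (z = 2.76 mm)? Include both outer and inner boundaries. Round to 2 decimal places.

31.14 mm

At z = 2.76 mm: the r=5 cylinder contributes a regular 8-gon of circumradius 5 (perimeter = 2·8·5.000·sin(180°/8) = 30.61 mm); the 21×8.5 cube at (1.5, 14.5) contributes its full rectangle (perimeter 59.00 mm); After the difference (first − rest): starting from the r=5 cylinder, the 21×8.5 cube at (1.5, 14.5) misses the remaining region (no effect) — boundary = 30.61 mm; the cube at (3.5, 2) (footprint 12×24.5) is included at this height (perimeter 73.00 mm); After the difference (first − rest): starting from the result so far, the 12×24.5 cube at (3.5, 2) partially overlaps it — only the 0.54 mm² overlap (of its 294.00 mm²) is removed, clipping the outline — boundary = 31.14 mm. Overall, the cross-section is a single solid region. Total boundary length (outer) = 31.14 mm.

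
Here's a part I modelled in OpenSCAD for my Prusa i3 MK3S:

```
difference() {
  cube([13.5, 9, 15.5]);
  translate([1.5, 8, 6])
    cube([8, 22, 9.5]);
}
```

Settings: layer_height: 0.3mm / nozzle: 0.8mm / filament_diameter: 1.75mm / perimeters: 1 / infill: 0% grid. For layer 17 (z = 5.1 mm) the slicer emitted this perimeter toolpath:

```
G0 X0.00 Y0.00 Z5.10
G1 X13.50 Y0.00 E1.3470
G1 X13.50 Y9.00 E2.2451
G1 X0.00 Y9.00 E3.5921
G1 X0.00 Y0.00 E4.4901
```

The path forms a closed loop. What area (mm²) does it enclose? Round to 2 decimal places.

Apply the shoelace formula to the sequence of (X, Y) vertices; enclosed area = 121.50 mm².

121.50 mm²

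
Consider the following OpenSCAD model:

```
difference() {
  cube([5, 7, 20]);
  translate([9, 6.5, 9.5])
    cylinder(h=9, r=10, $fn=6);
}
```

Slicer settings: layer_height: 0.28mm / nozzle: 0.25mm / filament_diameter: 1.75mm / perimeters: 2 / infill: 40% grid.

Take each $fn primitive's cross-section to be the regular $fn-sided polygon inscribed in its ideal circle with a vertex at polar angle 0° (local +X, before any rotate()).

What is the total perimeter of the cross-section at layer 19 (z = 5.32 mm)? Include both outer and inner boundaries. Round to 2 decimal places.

At z = 5.32 mm: the cube is present — its section is the full 5×7 rectangle (perimeter 24.00 mm); the cylinder at (9, 6.5) is absent (z outside [9.5, 18.5]); After the difference (first − rest): none of the subtracted shapes is present at this height, so the 5×7 cube is unchanged — boundary = 24.00 mm. Overall, the cross-section is a single solid region. Total boundary length (outer) = 24.00 mm.

24.00 mm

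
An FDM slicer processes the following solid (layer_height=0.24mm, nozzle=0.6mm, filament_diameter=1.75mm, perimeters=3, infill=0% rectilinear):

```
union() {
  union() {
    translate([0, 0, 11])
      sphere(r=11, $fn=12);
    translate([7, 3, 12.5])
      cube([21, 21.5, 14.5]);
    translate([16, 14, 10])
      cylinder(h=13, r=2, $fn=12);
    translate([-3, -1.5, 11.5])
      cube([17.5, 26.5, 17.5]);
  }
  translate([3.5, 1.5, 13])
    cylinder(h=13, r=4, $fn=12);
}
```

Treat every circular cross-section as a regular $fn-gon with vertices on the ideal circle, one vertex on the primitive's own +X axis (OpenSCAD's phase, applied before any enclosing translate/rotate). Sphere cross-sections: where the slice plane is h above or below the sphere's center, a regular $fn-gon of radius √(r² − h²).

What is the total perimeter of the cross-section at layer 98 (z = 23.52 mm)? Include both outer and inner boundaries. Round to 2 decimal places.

At z = 23.52 mm: the sphere does not reach this height (|z−center|=12.520 > r=11); the 21×21.5 cube at (7, 3) contributes its full rectangle (perimeter 85.00 mm); the cylinder at (16, 14) is not intersected at this z (z outside [10, 23]); the cube at (-3, -1.5) (footprint 17.5×26.5) is included at this height (perimeter 88.00 mm); Merging all regions: the regions partially overlap (shared area 161.25 mm²), so the edge portions inside another operand are dropped and the merged outline is re-measured after clipping — boundary = 115.00 mm; the cylinder at (3.5, 1.5): section is a regular 12-gon, circumradius r=4 (perimeter = 2·12·4.000·sin(180°/12) = 24.85 mm); Combining (union): the regions partially overlap (shared area 44.86 mm²), so the edge portions inside another operand are dropped and the merged outline is re-measured after clipping — boundary = 115.53 mm. Overall, the cross-section is a single solid region. Total boundary length (outer) = 115.53 mm.

115.53 mm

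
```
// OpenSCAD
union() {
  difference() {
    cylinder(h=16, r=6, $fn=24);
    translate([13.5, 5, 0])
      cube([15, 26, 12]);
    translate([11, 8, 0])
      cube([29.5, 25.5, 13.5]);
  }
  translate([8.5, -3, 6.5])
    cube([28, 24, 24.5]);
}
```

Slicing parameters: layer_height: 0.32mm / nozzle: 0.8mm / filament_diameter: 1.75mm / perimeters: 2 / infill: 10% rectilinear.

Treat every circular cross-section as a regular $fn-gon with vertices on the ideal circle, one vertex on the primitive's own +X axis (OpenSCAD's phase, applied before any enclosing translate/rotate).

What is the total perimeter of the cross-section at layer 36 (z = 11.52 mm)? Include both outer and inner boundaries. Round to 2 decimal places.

At z = 11.52 mm: the cylinder: section is a regular 24-gon, circumradius r=6 (perimeter = 2·24·6.000·sin(180°/24) = 37.59 mm); the cube at (13.5, 5) is present — its section is the full 15×26 rectangle (perimeter 82.00 mm); the cube at (11, 8) (footprint 29.5×25.5) is included at this height (perimeter 110.00 mm); Taking the first minus the rest: starting from the r=6 cylinder, the 15×26 cube at (13.5, 5) misses the remaining region (no effect); the 29.5×25.5 cube at (11, 8) misses the remaining region (no effect) — boundary = 37.59 mm; the cube at (8.5, -3) is present — its section is the full 28×24 rectangle (perimeter 104.00 mm); Taking the union: the 2 present regions are separate (no shared area or edge), so areas and boundary lengths simply add and each stays a separate island — boundary = 141.59 mm. Overall, the cross-section has 2 separate islands. Total boundary length (outer) = 141.59 mm.

141.59 mm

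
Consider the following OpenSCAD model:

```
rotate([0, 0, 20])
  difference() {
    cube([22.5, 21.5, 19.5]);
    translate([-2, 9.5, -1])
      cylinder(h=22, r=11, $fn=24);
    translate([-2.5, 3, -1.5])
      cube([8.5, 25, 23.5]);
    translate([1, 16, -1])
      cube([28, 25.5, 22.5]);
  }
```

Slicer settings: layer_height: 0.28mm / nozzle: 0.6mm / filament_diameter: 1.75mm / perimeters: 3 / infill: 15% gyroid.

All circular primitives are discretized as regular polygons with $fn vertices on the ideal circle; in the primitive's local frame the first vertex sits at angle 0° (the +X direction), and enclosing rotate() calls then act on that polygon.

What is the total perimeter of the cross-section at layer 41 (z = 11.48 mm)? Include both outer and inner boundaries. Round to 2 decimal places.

69.15 mm

At z = 11.48 mm: the cube is present — its section is the full 22.5×21.5 rectangle (perimeter 88.00 mm); the r=11 cylinder at (-2, 9.5) contributes a regular 24-gon of circumradius 11 (perimeter = 2·24·11.000·sin(180°/24) = 68.92 mm); the 8.5×25 cube at (-2.5, 3) contributes its full rectangle (perimeter 67.00 mm); the cube at (1, 16) is present — its section is the full 28×25.5 rectangle (perimeter 107.00 mm); Taking the first minus the rest: starting from the 22.5×21.5 cube, the r=11 cylinder at (-2, 9.5) partially overlaps it — only the 141.90 mm² overlap (of its 375.81 mm²) is removed, clipping the outline; the 8.5×25 cube at (-2.5, 3) partially overlaps it — only the 14.82 mm² overlap (of its 212.50 mm²) is removed, clipping the outline; the 28×25.5 cube at (1, 16) partially overlaps it — only the 90.37 mm² overlap (of its 714.00 mm²) is removed, clipping the outline — boundary = 69.15 mm; (whole slice rotated 20° about Z — lengths, areas and connectivity unchanged). Overall, the cross-section is a single solid region. Total boundary length (outer) = 69.15 mm.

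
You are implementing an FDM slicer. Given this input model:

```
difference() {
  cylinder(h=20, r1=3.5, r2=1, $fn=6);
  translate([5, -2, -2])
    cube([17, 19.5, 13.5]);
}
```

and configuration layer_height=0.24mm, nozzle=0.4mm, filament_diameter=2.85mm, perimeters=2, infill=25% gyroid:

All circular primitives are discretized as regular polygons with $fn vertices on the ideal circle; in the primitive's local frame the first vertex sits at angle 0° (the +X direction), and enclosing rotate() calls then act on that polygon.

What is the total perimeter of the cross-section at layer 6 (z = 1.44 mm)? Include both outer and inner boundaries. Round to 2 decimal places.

At z = 1.44 mm: the cone contributes a regular 6-gon of circumradius 3.320 (interpolated between r1=3.5 and r2=1 at t=0.072) (perimeter = 2·6·3.320·sin(180°/6) = 19.92 mm); the 17×19.5 cube at (5, -2) contributes its full rectangle (perimeter 73.00 mm); After the difference (first − rest): starting from the cone, the 17×19.5 cube at (5, -2) misses the remaining region (no effect) — boundary = 19.92 mm. Overall, the cross-section is a single solid region. Total boundary length (outer) = 19.92 mm.

19.92 mm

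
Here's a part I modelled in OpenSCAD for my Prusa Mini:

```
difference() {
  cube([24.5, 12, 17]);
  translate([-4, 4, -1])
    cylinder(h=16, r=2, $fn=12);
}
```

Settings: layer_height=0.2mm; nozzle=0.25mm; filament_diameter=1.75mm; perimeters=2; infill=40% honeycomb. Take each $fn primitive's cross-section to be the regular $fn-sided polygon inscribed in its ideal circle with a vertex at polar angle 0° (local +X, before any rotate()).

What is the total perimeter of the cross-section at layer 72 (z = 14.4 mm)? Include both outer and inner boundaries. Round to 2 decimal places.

At z = 14.4 mm: the cube (footprint 24.5×12) is included at this height (perimeter 73.00 mm); the r=2 cylinder at (-4, 4) contributes a regular 12-gon of circumradius 2 (perimeter = 2·12·2.000·sin(180°/12) = 12.42 mm); After the difference (first − rest): starting from the 24.5×12 cube, the r=2 cylinder at (-4, 4) misses the remaining region (no effect) — boundary = 73.00 mm. Overall, the cross-section is a single solid region. Total boundary length (outer) = 73.00 mm.

73.00 mm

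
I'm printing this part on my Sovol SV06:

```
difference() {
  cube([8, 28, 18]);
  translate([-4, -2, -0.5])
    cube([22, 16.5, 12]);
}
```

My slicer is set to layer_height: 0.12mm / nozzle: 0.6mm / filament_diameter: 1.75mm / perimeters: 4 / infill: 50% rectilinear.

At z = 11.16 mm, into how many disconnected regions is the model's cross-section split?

1

At z = 11.16 mm: the cube is present — its section is the full 8×28 rectangle; the cube at (-4, -2) is present — its section is the full 22×16.5 rectangle; Taking the first minus the rest: starting from the 8×28 cube, the 22×16.5 cube at (-4, -2) partially overlaps it — only the 116.00 mm² overlap (of its 363.00 mm²) is removed, clipping the outline — 1 connected region. The result has 1 disconnected region.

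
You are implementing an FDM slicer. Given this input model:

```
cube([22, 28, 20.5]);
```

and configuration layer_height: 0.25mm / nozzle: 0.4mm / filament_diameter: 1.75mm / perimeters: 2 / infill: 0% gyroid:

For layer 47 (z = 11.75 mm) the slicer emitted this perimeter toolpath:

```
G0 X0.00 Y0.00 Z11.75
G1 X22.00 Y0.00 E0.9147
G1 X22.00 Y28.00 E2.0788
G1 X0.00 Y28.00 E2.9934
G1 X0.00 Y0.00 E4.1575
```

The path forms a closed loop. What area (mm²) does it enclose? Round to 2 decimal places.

Apply the shoelace formula to the sequence of (X, Y) vertices; enclosed area = 616.00 mm².

616.00 mm²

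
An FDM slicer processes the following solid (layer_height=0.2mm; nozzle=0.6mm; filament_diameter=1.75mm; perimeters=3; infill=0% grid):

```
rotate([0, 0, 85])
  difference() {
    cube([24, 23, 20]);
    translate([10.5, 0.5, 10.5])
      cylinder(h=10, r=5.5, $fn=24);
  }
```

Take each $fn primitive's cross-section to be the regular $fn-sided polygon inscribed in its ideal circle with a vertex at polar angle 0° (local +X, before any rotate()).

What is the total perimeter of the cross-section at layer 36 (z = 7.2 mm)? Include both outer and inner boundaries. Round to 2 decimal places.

94.00 mm

At z = 7.2 mm: the cube is present — its section is the full 24×23 rectangle (perimeter 94.00 mm); the cylinder at (10.5, 0.5) is absent (z outside [10.5, 20.5]); Subtracting the remaining from the first: none of the subtracted shapes is present at this height, so the 24×23 cube is unchanged — boundary = 94.00 mm; (rotated 85° about Z; rotation is an isometry so areas/perimeters/island counts are preserved). Overall, the cross-section is a single solid region. Total boundary length (outer) = 94.00 mm.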